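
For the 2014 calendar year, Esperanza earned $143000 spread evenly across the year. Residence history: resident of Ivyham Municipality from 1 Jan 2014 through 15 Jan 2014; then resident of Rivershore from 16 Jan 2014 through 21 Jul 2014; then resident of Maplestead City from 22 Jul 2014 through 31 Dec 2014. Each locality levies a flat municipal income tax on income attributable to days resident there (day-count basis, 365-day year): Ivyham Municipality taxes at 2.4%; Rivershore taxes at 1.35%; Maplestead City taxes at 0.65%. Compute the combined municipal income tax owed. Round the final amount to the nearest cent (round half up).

$1545.18

Ivyham Municipality, 1 Jan – 15 Jan 2014: 15 days → $143000 × 2.4% × 15/365 = $141.0411
Rivershore, 16 Jan – 21 Jul 2014: 187 days → $143000 × 1.35% × 187/365 = $989.0507
Maplestead City, 22 Jul – 31 Dec 2014: 163 days → $143000 × 0.65% × 163/365 = $415.0918
Total = $1545.1836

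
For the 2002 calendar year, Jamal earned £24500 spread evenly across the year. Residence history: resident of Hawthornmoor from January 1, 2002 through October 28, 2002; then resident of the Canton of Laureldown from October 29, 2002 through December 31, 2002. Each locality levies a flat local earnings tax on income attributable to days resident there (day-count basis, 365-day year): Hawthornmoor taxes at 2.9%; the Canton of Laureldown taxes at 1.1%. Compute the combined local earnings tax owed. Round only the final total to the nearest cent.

£633.17

Hawthornmoor, January 1 – October 28, 2002: 301 days → £24500 × 2.9% × 301/365 = £585.9192
The Canton of Laureldown, October 29 – December 31, 2002: 64 days → £24500 × 1.1% × 64/365 = £47.2548
Total = £633.1740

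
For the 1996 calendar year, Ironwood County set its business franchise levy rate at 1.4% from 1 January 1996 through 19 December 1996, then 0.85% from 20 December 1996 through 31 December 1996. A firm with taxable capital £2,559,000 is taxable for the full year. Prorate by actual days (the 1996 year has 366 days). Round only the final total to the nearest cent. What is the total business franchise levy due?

£35,364.54

1 January – 19 December 1996: 354 days at 1.4% → £2,559,000 × 1.4% × 354/366 = £34,651.3770
20 December – 31 December 1996: 12 days at 0.85% → £2,559,000 × 0.85% × 12/366 = £713.1639
Total = £35,364.5410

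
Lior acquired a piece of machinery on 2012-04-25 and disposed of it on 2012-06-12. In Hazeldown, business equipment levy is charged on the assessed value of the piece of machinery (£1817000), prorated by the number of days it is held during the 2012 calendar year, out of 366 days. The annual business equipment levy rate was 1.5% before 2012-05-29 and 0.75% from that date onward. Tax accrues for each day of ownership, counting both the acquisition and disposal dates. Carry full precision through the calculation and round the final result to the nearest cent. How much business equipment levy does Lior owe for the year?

2012-04-25 to 2012-05-28: 34 days at 1.5% → £1817000 × 1.5% × 34/366 = £2531.8852
2012-05-29 to 2012-06-12: 15 days at 0.75% → £1817000 × 0.75% × 15/366 = £558.5041
Total = £3090.3893

£3090.39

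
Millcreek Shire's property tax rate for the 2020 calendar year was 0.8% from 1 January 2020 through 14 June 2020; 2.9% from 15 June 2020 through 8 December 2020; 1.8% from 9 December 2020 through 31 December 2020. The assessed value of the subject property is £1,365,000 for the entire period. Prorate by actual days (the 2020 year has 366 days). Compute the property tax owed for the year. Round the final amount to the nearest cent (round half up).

1 January – 14 June 2020: 166 days at 0.8% → £1,365,000 × 0.8% × 166/366 = £4,952.7869
15 June – 8 December 2020: 177 days at 2.9% → £1,365,000 × 2.9% × 177/366 = £19,143.5656
9 December – 31 December 2020: 23 days at 1.8% → £1,365,000 × 1.8% × 23/366 = £1,544.0164
Total = £25,640.3689

£25,640.37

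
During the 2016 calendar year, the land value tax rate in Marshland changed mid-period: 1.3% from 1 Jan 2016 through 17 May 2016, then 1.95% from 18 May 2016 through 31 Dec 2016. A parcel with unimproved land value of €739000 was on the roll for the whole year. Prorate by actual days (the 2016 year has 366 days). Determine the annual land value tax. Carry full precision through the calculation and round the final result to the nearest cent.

€12599.34

1 Jan – 17 May 2016: 138 days at 1.3% → €739000 × 1.3% × 138/366 = €3622.3115
18 May – 31 Dec 2016: 228 days at 1.95% → €739000 × 1.95% × 228/366 = €8977.0328
Total = €12599.3443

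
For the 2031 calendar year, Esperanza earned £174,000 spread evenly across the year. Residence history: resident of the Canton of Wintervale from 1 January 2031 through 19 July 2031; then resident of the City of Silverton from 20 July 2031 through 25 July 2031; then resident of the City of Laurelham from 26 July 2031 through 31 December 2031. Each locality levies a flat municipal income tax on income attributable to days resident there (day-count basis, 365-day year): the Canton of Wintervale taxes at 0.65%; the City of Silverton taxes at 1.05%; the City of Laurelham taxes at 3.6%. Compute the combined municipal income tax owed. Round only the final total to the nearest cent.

£3,378.46

The Canton of Wintervale, 1 January – 19 July 2031: 200 days → £174,000 × 0.65% × 200/365 = £619.7260
The City of Silverton, 20 July – 25 July 2031: 6 days → £174,000 × 1.05% × 6/365 = £30.0329
The City of Laurelham, 26 July – 31 December 2031: 159 days → £174,000 × 3.6% × 159/365 = £2,728.7014
Total = £3,378.4603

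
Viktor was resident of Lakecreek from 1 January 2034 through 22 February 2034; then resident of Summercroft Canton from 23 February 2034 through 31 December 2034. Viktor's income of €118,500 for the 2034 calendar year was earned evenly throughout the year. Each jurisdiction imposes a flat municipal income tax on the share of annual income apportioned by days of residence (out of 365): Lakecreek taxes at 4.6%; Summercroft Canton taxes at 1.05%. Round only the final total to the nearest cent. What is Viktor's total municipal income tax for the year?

€1,855.09

Lakecreek, 1 January – 22 February 2034: 53 days → €118,500 × 4.6% × 53/365 = €791.5151
Summercroft Canton, 23 February – 31 December 2034: 312 days → €118,500 × 1.05% × 312/365 = €1,063.5781
Total = €1,855.0932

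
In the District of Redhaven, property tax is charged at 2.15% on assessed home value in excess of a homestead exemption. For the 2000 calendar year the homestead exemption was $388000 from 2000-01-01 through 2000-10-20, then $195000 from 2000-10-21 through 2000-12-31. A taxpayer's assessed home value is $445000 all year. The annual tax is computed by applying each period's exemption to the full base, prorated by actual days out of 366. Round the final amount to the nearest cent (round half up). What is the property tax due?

$2041.80

2000-01-01 to 2000-10-20: 294 days, exemption $388000 → ($445000 − $388000) × 2.15% × 294/366 = $984.4180
2000-10-21 to 2000-12-31: 72 days, exemption $195000 → ($445000 − $195000) × 2.15% × 72/366 = $1057.3770
Total = $2041.7951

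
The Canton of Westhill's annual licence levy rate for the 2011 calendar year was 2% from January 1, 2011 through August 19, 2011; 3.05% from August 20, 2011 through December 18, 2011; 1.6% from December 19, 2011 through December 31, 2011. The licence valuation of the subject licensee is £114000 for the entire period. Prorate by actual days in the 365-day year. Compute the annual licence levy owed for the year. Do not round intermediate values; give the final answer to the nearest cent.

January 1 – August 19, 2011: 231 days at 2% → £114000 × 2% × 231/365 = £1442.9589
August 20 – December 18, 2011: 121 days at 3.05% → £114000 × 3.05% × 121/365 = £1152.6493
December 19 – December 31, 2011: 13 days at 1.6% → £114000 × 1.6% × 13/365 = £64.9644
Total = £2660.5726

£2660.57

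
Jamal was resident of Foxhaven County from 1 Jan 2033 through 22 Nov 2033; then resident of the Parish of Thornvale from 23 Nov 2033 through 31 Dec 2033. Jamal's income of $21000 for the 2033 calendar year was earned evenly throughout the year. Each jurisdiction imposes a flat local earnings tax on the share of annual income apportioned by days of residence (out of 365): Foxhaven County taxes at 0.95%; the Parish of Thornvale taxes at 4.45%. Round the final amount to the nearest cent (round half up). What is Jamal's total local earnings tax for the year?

Foxhaven County, 1 Jan – 22 Nov 2033: 326 days → $21000 × 0.95% × 326/365 = $178.1836
The Parish of Thornvale, 23 Nov – 31 Dec 2033: 39 days → $21000 × 4.45% × 39/365 = $99.8507
Total = $278.0342

$278.03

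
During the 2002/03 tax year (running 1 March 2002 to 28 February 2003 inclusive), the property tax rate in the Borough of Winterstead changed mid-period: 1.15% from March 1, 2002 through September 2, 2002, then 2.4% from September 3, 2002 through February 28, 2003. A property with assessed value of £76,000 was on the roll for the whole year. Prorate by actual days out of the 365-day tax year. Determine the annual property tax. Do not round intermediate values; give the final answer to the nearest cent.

£1,339.89

March 1 – September 2, 2002: 186 days at 1.15% → £76,000 × 1.15% × 186/365 = £445.3808
September 3, 2002 – February 28, 2003: 179 days at 2.4% → £76,000 × 2.4% × 179/365 = £894.5096
Total = £1,339.8904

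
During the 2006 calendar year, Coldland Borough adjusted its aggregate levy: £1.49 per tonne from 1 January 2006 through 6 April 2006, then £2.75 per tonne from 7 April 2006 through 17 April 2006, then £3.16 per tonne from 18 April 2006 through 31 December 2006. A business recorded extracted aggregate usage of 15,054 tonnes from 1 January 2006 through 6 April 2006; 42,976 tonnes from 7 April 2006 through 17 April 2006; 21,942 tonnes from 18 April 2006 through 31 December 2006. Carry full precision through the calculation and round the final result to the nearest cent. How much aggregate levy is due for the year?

1 January – 6 April 2006: 15,054 tonnes at £1.49/tonne → £22430.46
7 April – 17 April 2006: 42,976 tonnes at £2.75/tonne → £118184.00
18 April – 31 December 2006: 21,942 tonnes at £3.16/tonne → £69336.72

£209951.18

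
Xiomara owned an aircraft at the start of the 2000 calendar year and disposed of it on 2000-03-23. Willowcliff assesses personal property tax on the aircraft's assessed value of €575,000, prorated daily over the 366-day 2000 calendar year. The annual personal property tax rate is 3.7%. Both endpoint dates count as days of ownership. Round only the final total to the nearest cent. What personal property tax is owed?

€4,824.66

Days held (2000-01-01 to 2000-03-23): 83 out of 366
Tax = €575,000 × 3.7% × 83/366 = €4,824.6585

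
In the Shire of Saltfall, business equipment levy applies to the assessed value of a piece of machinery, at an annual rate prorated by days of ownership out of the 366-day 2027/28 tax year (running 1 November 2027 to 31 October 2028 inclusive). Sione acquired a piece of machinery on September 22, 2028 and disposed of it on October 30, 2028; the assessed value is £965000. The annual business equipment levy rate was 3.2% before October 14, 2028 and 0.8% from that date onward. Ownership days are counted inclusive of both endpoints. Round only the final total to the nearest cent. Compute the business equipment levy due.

£2214.75

September 22 – October 13, 2028: 22 days at 3.2% → £965000 × 3.2% × 22/366 = £1856.1749
October 14 – October 30, 2028: 17 days at 0.8% → £965000 × 0.8% × 17/366 = £358.5792
Total = £2214.7541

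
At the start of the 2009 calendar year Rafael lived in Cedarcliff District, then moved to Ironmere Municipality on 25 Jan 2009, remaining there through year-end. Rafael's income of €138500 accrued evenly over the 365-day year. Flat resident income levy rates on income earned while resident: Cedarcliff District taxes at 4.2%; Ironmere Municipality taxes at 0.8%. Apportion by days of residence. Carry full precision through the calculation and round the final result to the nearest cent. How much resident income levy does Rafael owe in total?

Cedarcliff District, 1 Jan – 24 Jan 2009: 24 days → €138500 × 4.2% × 24/365 = €382.4877
Ironmere Municipality, 25 Jan – 31 Dec 2009: 341 days → €138500 × 0.8% × 341/365 = €1035.1452
Total = €1417.6329

€1417.63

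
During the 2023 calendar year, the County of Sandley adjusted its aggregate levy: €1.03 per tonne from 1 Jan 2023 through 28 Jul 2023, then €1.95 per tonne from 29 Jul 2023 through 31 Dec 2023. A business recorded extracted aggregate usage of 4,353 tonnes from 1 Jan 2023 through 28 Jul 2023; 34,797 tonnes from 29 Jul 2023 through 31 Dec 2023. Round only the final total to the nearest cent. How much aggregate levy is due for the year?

1 Jan – 28 Jul 2023: 4,353 tonnes at €1.03/tonne → €4,483.59
29 Jul – 31 Dec 2023: 34,797 tonnes at €1.95/tonne → €67,854.15

€72,337.74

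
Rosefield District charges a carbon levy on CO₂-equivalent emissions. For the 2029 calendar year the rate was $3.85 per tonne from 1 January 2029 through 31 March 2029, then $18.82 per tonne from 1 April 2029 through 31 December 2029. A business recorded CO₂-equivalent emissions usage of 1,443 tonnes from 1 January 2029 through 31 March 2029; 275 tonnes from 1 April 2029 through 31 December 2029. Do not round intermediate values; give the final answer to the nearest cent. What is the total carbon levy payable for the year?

$10,731.05

1 January – 31 March 2029: 1,443 tonnes at $3.85/tonne → $5,555.55
1 April – 31 December 2029: 275 tonnes at $18.82/tonne → $5,175.50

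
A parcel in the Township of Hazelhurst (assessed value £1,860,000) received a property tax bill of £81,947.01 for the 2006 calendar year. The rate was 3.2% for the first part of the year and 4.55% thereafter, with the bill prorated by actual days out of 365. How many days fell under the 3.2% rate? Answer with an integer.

39 days

Let d = days at the first rate; then 365 − d days at the second rate.
£1,860,000 × [3.2%·d + 4.55%·(365−d)] / 365 = £81,947.01
Solving gives d = 39, so the new rate took effect on February 9, 2006.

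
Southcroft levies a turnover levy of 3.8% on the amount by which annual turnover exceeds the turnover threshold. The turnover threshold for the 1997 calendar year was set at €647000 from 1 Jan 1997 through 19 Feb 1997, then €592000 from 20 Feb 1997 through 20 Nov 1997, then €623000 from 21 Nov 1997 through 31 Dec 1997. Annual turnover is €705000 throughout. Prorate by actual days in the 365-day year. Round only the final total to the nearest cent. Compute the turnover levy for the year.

1 Jan – 19 Feb 1997: 50 days, exemption €647000 → (€705000 − €647000) × 3.8% × 50/365 = €301.9178
20 Feb – 20 Nov 1997: 274 days, exemption €592000 → (€705000 − €592000) × 3.8% × 274/365 = €3223.4411
21 Nov – 31 Dec 1997: 41 days, exemption €623000 → (€705000 − €623000) × 3.8% × 41/365 = €350.0164
Total = €3875.3753

€3875.38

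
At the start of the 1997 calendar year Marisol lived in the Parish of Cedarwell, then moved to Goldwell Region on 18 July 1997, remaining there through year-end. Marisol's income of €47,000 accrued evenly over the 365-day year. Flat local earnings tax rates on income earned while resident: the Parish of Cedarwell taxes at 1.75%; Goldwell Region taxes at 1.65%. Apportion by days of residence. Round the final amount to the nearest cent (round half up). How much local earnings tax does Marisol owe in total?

€801.00

The Parish of Cedarwell, 1 January – 17 July 1997: 198 days → €47,000 × 1.75% × 198/365 = €446.1781
Goldwell Region, 18 July – 31 December 1997: 167 days → €47,000 × 1.65% × 167/365 = €354.8178
Total = €800.9959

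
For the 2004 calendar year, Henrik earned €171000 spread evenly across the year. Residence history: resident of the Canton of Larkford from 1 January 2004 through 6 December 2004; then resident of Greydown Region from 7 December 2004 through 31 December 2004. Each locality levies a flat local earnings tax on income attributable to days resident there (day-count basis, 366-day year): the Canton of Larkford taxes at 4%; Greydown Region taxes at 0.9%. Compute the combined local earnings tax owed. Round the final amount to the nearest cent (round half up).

€6477.91

The Canton of Larkford, 1 January – 6 December 2004: 341 days → €171000 × 4% × 341/366 = €6372.7869
Greydown Region, 7 December – 31 December 2004: 25 days → €171000 × 0.9% × 25/366 = €105.1230
Total = €6477.9098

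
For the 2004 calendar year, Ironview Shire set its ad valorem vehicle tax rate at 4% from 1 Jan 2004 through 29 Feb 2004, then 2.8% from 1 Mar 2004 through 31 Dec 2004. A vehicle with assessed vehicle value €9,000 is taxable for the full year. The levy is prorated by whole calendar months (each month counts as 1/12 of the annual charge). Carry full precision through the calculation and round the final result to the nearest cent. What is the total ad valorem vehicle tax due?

1 Jan – 29 Feb 2004: 2 months at 4% → €9,000 × 4% × 2/12 = €60.0000
1 Mar – 31 Dec 2004: 10 months at 2.8% → €9,000 × 2.8% × 10/12 = €210.0000
Total = €270.0000

€270.00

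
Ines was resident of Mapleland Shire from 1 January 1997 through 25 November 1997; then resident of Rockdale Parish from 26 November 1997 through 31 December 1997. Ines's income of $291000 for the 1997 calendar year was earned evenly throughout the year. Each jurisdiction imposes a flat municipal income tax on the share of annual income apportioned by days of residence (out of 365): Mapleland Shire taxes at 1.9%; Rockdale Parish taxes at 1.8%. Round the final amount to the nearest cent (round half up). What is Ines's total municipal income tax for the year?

$5500.30

Mapleland Shire, 1 January – 25 November 1997: 329 days → $291000 × 1.9% × 329/365 = $4983.6740
Rockdale Parish, 26 November – 31 December 1997: 36 days → $291000 × 1.8% × 36/365 = $516.6247
Total = $5500.2986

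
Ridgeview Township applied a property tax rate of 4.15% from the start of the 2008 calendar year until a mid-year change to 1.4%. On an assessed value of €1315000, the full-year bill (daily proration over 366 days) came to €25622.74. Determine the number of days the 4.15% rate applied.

Let d = days at the first rate; then 366 − d days at the second rate.
€1315000 × [4.15%·d + 1.4%·(366−d)] / 366 = €25622.74
Solving gives d = 73, so the new rate took effect on 14 Mar 2008.

73 days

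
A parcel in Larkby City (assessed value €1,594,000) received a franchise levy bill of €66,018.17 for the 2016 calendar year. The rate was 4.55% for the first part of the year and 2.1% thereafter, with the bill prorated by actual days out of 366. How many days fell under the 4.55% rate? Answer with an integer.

305 days

Let d = days at the first rate; then 366 − d days at the second rate.
€1,594,000 × [4.55%·d + 2.1%·(366−d)] / 366 = €66,018.17
Solving gives d = 305, so the new rate took effect on 1 November 2016.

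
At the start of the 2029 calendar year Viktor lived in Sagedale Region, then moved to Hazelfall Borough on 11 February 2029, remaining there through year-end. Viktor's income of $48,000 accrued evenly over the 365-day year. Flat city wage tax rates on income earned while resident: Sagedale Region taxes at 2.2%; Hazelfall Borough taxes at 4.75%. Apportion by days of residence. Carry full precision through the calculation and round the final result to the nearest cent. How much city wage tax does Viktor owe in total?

$2,142.51

Sagedale Region, 1 January – 10 February 2029: 41 days → $48,000 × 2.2% × 41/365 = $118.6192
Hazelfall Borough, 11 February – 31 December 2029: 324 days → $48,000 × 4.75% × 324/365 = $2,023.8904
Total = $2,142.5096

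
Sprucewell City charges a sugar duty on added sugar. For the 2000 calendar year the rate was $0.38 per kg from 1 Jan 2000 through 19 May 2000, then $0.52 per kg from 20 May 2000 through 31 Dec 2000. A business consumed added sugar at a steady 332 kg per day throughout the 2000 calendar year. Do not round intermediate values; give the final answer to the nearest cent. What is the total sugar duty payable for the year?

1 Jan – 19 May 2000: 140 days × 332 kg/day = 46,480 kg at $0.38/kg → $17662.40
20 May – 31 Dec 2000: 226 days × 332 kg/day = 75,032 kg at $0.52/kg → $39016.64

$56679.04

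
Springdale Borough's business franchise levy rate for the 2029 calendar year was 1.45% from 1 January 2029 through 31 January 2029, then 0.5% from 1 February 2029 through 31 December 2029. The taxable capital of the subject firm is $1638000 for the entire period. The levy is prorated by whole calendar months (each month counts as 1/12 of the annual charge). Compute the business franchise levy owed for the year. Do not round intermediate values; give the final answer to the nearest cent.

$9486.75

1 January – 31 January 2029: 1 month at 1.45% → $1638000 × 1.45% × 1/12 = $1979.2500
1 February – 31 December 2029: 11 months at 0.5% → $1638000 × 0.5% × 11/12 = $7507.5000
Total = $9486.7500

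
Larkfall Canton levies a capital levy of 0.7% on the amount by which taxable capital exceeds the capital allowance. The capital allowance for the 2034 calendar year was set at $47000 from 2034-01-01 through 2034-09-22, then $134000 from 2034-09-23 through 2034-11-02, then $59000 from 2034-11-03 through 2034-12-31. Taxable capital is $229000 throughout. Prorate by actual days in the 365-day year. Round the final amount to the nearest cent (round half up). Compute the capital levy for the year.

$1192.01

2034-01-01 to 2034-09-22: 265 days, exemption $47000 → ($229000 − $47000) × 0.7% × 265/365 = $924.9589
2034-09-23 to 2034-11-02: 41 days, exemption $134000 → ($229000 − $134000) × 0.7% × 41/365 = $74.6986
2034-11-03 to 2034-12-31: 59 days, exemption $59000 → ($229000 − $59000) × 0.7% × 59/365 = $192.3562
Total = $1192.0137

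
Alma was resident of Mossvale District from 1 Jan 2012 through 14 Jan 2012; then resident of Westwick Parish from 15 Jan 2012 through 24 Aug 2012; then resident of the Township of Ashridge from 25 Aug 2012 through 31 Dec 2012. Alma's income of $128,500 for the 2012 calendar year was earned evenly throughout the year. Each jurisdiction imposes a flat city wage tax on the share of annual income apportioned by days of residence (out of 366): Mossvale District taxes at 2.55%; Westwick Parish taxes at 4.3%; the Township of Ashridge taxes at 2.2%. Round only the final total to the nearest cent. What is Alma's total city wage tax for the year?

Mossvale District, 1 Jan – 14 Jan 2012: 14 days → $128,500 × 2.55% × 14/366 = $125.3402
Westwick Parish, 15 Jan – 24 Aug 2012: 223 days → $128,500 × 4.3% × 223/366 = $3,366.6298
The Township of Ashridge, 25 Aug – 31 Dec 2012: 129 days → $128,500 × 2.2% × 129/366 = $996.4016
Total = $4,488.3716

$4,488.37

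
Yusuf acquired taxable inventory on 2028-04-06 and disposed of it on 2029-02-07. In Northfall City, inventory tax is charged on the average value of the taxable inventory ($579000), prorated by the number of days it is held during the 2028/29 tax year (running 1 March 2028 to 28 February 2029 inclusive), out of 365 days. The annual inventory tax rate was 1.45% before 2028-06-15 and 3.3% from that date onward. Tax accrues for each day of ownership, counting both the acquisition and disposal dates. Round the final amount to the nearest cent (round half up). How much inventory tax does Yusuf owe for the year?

$14068.91

2028-04-06 to 2028-06-14: 70 days at 1.45% → $579000 × 1.45% × 70/365 = $1610.0959
2028-06-15 to 2029-02-07: 238 days at 3.3% → $579000 × 3.3% × 238/365 = $12458.8110
Total = $14068.9068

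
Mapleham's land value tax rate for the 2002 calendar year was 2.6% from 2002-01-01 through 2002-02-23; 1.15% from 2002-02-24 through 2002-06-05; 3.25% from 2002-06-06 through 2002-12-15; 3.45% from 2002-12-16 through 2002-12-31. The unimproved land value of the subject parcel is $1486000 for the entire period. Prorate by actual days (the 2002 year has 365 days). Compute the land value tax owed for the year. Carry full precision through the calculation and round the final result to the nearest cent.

$38275.70

2002-01-01 to 2002-02-23: 54 days at 2.6% → $1486000 × 2.6% × 54/365 = $5716.0110
2002-02-24 to 2002-06-05: 102 days at 1.15% → $1486000 × 1.15% × 102/365 = $4775.5562
2002-06-06 to 2002-12-15: 193 days at 3.25% → $1486000 × 3.25% × 193/365 = $25536.8082
2002-12-16 to 2002-12-31: 16 days at 3.45% → $1486000 × 3.45% × 16/365 = $2247.3205
Total = $38275.6959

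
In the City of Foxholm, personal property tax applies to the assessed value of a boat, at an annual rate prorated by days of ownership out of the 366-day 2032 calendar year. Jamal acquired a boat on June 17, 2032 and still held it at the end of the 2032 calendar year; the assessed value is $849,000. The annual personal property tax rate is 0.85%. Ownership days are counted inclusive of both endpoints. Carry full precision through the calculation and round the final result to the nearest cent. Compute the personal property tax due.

Days held (June 17 – December 31, 2032): 198 out of 366
Tax = $849,000 × 0.85% × 198/366 = $3,904.0082

$3,904.01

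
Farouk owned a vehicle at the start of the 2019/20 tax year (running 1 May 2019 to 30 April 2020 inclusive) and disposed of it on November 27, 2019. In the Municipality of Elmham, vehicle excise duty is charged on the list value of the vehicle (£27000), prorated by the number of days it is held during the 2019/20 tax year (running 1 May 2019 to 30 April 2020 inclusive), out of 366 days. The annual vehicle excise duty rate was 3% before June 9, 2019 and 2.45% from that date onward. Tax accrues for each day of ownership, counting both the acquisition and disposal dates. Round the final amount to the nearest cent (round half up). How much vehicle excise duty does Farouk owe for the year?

£397.18

May 1 – June 8, 2019: 39 days at 3% → £27000 × 3% × 39/366 = £86.3115
June 9 – November 27, 2019: 172 days at 2.45% → £27000 × 2.45% × 172/366 = £310.8689
Total = £397.1803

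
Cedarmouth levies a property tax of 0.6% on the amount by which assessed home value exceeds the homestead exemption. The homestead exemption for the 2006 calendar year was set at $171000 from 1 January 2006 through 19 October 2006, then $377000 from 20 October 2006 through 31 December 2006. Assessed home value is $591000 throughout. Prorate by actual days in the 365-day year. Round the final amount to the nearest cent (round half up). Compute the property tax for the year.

$2272.80

1 January – 19 October 2006: 292 days, exemption $171000 → ($591000 − $171000) × 0.6% × 292/365 = $2016.0000
20 October – 31 December 2006: 73 days, exemption $377000 → ($591000 − $377000) × 0.6% × 73/365 = $256.8000
Total = $2272.8000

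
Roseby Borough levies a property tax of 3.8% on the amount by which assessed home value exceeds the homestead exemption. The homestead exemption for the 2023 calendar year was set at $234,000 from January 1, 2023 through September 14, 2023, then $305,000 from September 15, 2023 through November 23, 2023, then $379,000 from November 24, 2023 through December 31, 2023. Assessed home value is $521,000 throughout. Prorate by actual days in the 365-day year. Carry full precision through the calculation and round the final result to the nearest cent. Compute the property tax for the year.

$9,814.93

January 1 – September 14, 2023: 257 days, exemption $234,000 → ($521,000 − $234,000) × 3.8% × 257/365 = $7,679.0192
September 15 – November 23, 2023: 70 days, exemption $305,000 → ($521,000 − $305,000) × 3.8% × 70/365 = $1,574.1370
November 24 – December 31, 2023: 38 days, exemption $379,000 → ($521,000 − $379,000) × 3.8% × 38/365 = $561.7753
Total = $9,814.9315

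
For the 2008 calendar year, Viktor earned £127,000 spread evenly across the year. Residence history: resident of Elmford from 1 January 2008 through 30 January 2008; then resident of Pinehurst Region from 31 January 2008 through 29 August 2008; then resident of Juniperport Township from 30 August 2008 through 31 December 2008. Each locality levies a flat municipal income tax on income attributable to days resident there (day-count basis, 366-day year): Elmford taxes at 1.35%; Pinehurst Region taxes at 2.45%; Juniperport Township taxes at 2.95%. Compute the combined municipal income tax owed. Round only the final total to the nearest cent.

Elmford, 1 January – 30 January 2008: 30 days → £127,000 × 1.35% × 30/366 = £140.5328
Pinehurst Region, 31 January – 29 August 2008: 212 days → £127,000 × 2.45% × 212/366 = £1,802.2896
Juniperport Township, 30 August – 31 December 2008: 124 days → £127,000 × 2.95% × 124/366 = £1,269.3060
Total = £3,212.1284

£3,212.13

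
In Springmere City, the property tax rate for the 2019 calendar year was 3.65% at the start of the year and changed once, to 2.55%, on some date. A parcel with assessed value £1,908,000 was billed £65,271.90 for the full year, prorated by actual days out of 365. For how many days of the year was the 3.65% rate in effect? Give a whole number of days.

289 days

Let d = days at the first rate; then 365 − d days at the second rate.
£1,908,000 × [3.65%·d + 2.55%·(365−d)] / 365 = £65,271.90
Solving gives d = 289, so the new rate took effect on 17 October 2019.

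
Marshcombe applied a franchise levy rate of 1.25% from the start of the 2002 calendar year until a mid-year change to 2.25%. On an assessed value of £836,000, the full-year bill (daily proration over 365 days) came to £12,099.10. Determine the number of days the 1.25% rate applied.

293 days

Let d = days at the first rate; then 365 − d days at the second rate.
£836,000 × [1.25%·d + 2.25%·(365−d)] / 365 = £12,099.10
Solving gives d = 293, so the new rate took effect on October 21, 2002.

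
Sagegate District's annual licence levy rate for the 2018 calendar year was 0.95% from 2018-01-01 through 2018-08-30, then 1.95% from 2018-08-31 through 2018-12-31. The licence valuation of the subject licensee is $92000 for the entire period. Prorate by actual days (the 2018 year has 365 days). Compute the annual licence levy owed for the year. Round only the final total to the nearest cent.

2018-01-01 to 2018-08-30: 242 days at 0.95% → $92000 × 0.95% × 242/365 = $579.4740
2018-08-31 to 2018-12-31: 123 days at 1.95% → $92000 × 1.95% × 123/365 = $604.5534
Total = $1184.0274

$1184.03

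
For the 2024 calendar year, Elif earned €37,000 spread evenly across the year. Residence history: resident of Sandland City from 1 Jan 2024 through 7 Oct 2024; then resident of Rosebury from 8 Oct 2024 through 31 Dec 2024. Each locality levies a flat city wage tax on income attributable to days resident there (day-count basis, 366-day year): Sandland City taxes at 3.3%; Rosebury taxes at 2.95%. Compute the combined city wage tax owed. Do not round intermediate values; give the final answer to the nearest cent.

€1,190.92

Sandland City, 1 Jan – 7 Oct 2024: 281 days → €37,000 × 3.3% × 281/366 = €937.4344
Rosebury, 8 Oct – 31 Dec 2024: 85 days → €37,000 × 2.95% × 85/366 = €253.4904
Total = €1,190.9249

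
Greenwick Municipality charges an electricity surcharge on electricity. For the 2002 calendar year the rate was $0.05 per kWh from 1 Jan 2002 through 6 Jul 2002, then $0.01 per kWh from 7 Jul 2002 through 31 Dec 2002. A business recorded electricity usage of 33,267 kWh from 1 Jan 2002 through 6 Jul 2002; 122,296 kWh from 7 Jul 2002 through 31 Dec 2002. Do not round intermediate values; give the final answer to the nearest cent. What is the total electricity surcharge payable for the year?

1 Jan – 6 Jul 2002: 33,267 kWh at $0.05/kWh → $1,663.35
7 Jul – 31 Dec 2002: 122,296 kWh at $0.01/kWh → $1,222.96

$2,886.31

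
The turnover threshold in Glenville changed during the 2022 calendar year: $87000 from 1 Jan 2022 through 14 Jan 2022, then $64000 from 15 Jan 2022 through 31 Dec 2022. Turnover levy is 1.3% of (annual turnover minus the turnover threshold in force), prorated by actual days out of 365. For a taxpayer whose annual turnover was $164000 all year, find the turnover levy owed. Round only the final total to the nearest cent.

1 Jan – 14 Jan 2022: 14 days, exemption $87000 → ($164000 − $87000) × 1.3% × 14/365 = $38.3945
15 Jan – 31 Dec 2022: 351 days, exemption $64000 → ($164000 − $64000) × 1.3% × 351/365 = $1250.1370
Total = $1288.5315

$1288.53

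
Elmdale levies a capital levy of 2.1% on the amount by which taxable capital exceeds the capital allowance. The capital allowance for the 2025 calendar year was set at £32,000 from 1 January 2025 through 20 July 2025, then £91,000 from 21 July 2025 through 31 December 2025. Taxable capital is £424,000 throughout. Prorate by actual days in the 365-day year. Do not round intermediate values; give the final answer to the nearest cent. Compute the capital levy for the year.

£7,675.30

1 January – 20 July 2025: 201 days, exemption £32,000 → (£424,000 − £32,000) × 2.1% × 201/365 = £4,533.2384
21 July – 31 December 2025: 164 days, exemption £91,000 → (£424,000 − £91,000) × 2.1% × 164/365 = £3,142.0603
Total = £7,675.2986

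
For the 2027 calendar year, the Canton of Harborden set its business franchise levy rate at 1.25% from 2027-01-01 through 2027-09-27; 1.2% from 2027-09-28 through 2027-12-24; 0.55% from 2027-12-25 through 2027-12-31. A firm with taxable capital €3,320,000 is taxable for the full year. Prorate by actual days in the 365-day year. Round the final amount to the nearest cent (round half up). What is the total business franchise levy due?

€40,654.08

2027-01-01 to 2027-09-27: 270 days at 1.25% → €3,320,000 × 1.25% × 270/365 = €30,698.6301
2027-09-28 to 2027-12-24: 88 days at 1.2% → €3,320,000 × 1.2% × 88/365 = €9,605.2603
2027-12-25 to 2027-12-31: 7 days at 0.55% → €3,320,000 × 0.55% × 7/365 = €350.1918
Total = €40,654.0822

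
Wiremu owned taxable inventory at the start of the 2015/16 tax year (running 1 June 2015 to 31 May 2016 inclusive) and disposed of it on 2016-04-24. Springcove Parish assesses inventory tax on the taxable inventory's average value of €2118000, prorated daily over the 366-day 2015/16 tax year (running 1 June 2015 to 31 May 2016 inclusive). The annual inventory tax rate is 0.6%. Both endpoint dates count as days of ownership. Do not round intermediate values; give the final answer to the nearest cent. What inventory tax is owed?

€11423.31

Days held (2015-06-01 to 2016-04-24): 329 out of 366
Tax = €2118000 × 0.6% × 329/366 = €11423.3115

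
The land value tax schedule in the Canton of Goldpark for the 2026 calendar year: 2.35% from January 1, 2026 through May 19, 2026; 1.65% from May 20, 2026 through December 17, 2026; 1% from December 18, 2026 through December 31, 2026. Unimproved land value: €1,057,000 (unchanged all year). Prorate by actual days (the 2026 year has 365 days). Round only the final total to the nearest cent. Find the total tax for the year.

€19,994.68

January 1 – May 19, 2026: 139 days at 2.35% → €1,057,000 × 2.35% × 139/365 = €9,459.4260
May 20 – December 17, 2026: 212 days at 1.65% → €1,057,000 × 1.65% × 212/365 = €10,129.8247
December 18 – December 31, 2026: 14 days at 1% → €1,057,000 × 1% × 14/365 = €405.4247
Total = €19,994.6753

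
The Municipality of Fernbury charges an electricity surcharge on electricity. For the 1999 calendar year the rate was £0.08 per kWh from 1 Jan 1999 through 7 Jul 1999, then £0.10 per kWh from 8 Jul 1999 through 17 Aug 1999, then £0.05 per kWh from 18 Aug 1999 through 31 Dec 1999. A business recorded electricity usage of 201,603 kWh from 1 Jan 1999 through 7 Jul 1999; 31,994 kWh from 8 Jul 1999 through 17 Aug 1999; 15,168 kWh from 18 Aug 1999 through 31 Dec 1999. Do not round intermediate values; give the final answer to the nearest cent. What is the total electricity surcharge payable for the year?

£20086.04

1 Jan – 7 Jul 1999: 201,603 kWh at £0.08/kWh → £16128.24
8 Jul – 17 Aug 1999: 31,994 kWh at £0.10/kWh → £3199.40
18 Aug – 31 Dec 1999: 15,168 kWh at £0.05/kWh → £758.40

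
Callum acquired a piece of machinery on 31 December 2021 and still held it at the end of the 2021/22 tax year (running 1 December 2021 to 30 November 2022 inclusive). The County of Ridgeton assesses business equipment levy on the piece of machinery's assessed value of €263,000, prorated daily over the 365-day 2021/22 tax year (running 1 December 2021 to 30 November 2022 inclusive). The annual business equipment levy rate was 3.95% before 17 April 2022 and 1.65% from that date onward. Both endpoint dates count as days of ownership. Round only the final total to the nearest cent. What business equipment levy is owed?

€5,756.10

31 December 2021 – 16 April 2022: 107 days at 3.95% → €263,000 × 3.95% × 107/365 = €3,045.3959
17 April – 30 November 2022: 228 days at 1.65% → €263,000 × 1.65% × 228/365 = €2,710.7014
Total = €5,756.0973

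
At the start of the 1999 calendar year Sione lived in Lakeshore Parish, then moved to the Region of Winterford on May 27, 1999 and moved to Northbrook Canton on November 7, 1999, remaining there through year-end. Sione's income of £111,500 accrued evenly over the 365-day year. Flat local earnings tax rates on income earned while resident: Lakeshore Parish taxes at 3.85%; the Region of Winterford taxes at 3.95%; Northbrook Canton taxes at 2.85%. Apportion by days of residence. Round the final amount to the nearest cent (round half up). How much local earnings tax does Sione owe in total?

£4,174.83

Lakeshore Parish, January 1 – May 26, 1999: 146 days → £111,500 × 3.85% × 146/365 = £1,717.1000
The Region of Winterford, May 27 – November 6, 1999: 164 days → £111,500 × 3.95% × 164/365 = £1,978.8959
Northbrook Canton, November 7 – December 31, 1999: 55 days → £111,500 × 2.85% × 55/365 = £478.8390
Total = £4,174.8349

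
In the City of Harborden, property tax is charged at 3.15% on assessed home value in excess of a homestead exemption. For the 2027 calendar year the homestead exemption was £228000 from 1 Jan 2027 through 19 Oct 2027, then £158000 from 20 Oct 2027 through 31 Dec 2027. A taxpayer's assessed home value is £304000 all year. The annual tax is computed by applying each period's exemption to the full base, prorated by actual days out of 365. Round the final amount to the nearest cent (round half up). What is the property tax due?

£2835.00

1 Jan – 19 Oct 2027: 292 days, exemption £228000 → (£304000 − £228000) × 3.15% × 292/365 = £1915.2000
20 Oct – 31 Dec 2027: 73 days, exemption £158000 → (£304000 − £158000) × 3.15% × 73/365 = £919.8000
Total = £2835.0000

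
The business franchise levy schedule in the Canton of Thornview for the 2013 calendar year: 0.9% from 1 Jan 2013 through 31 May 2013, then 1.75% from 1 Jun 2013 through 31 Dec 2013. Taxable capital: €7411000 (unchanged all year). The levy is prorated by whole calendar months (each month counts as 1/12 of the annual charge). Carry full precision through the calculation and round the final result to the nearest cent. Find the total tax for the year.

€103445.21

1 Jan – 31 May 2013: 5 months at 0.9% → €7411000 × 0.9% × 5/12 = €27791.2500
1 Jun – 31 Dec 2013: 7 months at 1.75% → €7411000 × 1.75% × 7/12 = €75653.9583
Total = €103445.2083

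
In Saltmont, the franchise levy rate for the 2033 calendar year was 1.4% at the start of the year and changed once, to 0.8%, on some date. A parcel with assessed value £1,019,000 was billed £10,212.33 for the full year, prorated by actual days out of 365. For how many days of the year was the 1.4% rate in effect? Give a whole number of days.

Let d = days at the first rate; then 365 − d days at the second rate.
£1,019,000 × [1.4%·d + 0.8%·(365−d)] / 365 = £10,212.33
Solving gives d = 123, so the new rate took effect on 4 May 2033.

123 days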